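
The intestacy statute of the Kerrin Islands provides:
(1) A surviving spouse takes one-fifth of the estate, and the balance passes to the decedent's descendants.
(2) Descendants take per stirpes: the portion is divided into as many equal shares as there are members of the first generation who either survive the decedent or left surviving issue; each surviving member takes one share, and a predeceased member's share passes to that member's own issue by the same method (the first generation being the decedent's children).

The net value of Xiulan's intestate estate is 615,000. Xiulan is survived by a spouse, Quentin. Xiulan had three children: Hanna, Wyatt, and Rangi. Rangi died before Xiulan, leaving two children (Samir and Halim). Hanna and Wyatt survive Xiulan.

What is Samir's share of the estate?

Quentin takes one-fifth of 615,000 = 123,000. The remaining 492,000 passes to the descendants.
The descendants' portion (492,000) is divided into 3 shares of 164,000: Hanna and Wyatt each take 164,000; Rangi's 164,000 share passes to Rangi's issue.
Rangi's share (164,000) is divided into 2 shares of 82,000: Samir and Halim each take 82,000.

Samir receives 82,000.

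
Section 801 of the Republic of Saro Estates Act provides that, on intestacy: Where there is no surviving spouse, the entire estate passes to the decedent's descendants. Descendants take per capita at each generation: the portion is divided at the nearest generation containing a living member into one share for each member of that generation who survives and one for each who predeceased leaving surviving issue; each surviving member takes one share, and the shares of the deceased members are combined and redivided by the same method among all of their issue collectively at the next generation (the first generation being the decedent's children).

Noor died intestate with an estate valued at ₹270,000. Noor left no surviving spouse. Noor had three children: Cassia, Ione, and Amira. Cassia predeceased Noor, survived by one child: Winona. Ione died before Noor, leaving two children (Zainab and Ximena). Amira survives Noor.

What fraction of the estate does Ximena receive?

The entire ₹270,000 passes to the descendants.
That amount (₹270,000) is divided at the children's generation into 3 shares of ₹90,000. Amira takes ₹90,000. The 2 shares of the deceased (Cassia and Ione) are combined into a pool of ₹180,000.
That pool (₹180,000) is divided at the grandchildren's generation equally among Winona, Zainab, and Ximena: ₹60,000 each.

Ximena receives 2/9 of the estate.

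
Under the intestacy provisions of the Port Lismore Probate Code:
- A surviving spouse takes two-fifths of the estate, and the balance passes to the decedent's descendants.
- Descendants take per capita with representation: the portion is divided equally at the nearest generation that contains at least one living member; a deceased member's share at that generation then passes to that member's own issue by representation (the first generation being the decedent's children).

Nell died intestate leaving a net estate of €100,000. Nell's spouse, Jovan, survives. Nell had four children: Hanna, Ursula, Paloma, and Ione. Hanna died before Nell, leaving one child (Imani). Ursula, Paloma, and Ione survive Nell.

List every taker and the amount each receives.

Jovan: €40,000; Imani: €15,000; Ursula: €15,000; Paloma: €15,000; Ione: €15,000

Jovan takes two-fifths of €100,000 = €40,000. The remaining €60,000 passes to the descendants.
The descendants' portion (€60,000) is divided into 4 shares of €15,000: Ursula, Paloma, and Ione each take €15,000; Hanna's €15,000 share passes to Hanna's issue.
Hanna's share (€15,000) passes entirely to Imani.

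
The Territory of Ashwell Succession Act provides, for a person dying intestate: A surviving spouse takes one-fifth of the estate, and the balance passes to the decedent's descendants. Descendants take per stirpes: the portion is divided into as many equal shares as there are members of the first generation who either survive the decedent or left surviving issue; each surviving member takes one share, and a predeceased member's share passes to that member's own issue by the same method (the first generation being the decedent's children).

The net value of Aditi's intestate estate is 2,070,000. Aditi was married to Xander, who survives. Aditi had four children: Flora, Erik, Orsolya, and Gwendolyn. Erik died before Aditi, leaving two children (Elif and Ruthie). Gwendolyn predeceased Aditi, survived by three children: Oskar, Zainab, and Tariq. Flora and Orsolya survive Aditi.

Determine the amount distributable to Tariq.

Tariq receives 138,000.

Xander takes one-fifth of 2,070,000 = 414,000. The remaining 1,656,000 passes to the descendants.
The descendants' portion (1,656,000) is divided into 4 shares of 414,000: Flora and Orsolya each take 414,000; Erik's 414,000 share passes to Erik's issue; Gwendolyn's 414,000 share passes to Gwendolyn's issue.
Erik's share (414,000) is divided into 2 shares of 207,000: Elif and Ruthie each take 207,000.
Gwendolyn's share (414,000) is divided into 3 shares of 138,000: Oskar, Zainab, and Tariq each take 138,000.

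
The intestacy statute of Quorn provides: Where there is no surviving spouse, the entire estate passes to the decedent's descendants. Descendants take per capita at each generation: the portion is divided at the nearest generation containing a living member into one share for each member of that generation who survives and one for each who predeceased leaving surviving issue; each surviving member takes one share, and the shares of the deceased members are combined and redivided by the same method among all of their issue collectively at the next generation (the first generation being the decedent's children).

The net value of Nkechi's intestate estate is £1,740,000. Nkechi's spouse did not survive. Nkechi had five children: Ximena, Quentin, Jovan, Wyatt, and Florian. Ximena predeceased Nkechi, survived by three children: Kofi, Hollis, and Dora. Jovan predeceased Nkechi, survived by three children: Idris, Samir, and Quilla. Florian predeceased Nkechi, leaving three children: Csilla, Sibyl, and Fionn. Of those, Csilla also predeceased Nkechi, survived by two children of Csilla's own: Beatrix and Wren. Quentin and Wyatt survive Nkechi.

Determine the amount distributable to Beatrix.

The entire £1,740,000 passes to the descendants.
That amount (£1,740,000) is divided at the children's generation into 5 shares of £348,000. Quentin and Wyatt each take £348,000. The 3 shares of the deceased (Ximena, Jovan, and Florian) are combined into a pool of £1,044,000.
That pool (£1,044,000) is divided at the grandchildren's generation into 9 shares of £116,000. Kofi, Hollis, Dora, Idris, Samir, Quilla, Sibyl, and Fionn each take £116,000. The remaining share for the deceased Csilla (£116,000) is carried to the next generation.
That pool (£116,000) is divided at the great-grandchildren's generation equally among Beatrix and Wren: £58,000 each.

Beatrix receives £58,000.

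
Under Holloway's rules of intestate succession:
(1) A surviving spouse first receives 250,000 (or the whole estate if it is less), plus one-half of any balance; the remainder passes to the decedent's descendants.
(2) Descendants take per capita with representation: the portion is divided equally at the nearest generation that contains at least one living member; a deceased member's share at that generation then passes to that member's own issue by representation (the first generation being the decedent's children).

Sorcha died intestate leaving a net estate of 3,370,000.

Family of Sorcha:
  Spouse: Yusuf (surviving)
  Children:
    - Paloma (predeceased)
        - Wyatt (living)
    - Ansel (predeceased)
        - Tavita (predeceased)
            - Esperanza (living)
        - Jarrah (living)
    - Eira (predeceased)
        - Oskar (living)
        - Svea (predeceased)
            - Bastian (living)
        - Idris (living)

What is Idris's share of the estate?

Yusuf first takes 250,000, leaving a balance of 3,120,000. Yusuf then takes one-half of the balance (1,560,000), for a total of 1,810,000. The remaining 1,560,000 passes to the descendants.
No child survives, so the initial division is made at the grandchildren's generation.
The descendants' portion (1,560,000) is divided into 6 shares of 260,000: Wyatt, Jarrah, Oskar, and Idris each take 260,000; Tavita's 260,000 share passes to Tavita's issue; Svea's 260,000 share passes to Svea's issue.
Tavita's share (260,000) passes entirely to Esperanza.
Svea's share (260,000) passes entirely to Bastian.

Idris receives 260,000.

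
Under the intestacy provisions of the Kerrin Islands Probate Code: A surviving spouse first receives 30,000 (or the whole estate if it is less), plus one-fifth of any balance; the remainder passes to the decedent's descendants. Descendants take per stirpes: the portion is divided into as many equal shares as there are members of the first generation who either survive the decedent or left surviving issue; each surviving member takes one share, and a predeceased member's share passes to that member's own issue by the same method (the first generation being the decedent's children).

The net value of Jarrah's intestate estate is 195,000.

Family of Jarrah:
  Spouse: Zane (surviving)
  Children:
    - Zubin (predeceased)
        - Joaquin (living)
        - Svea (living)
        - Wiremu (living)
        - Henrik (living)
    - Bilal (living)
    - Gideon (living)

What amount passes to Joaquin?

Joaquin receives 11,000.

Zane first takes 30,000, leaving a balance of 165,000. Zane then takes one-fifth of the balance (33,000), for a total of 63,000. The remaining 132,000 passes to the descendants.
The descendants' portion (132,000) is divided into 3 shares of 44,000: Bilal and Gideon each take 44,000; Zubin's 44,000 share passes to Zubin's issue.
Zubin's share (44,000) is divided into 4 shares of 11,000: Joaquin, Svea, Wiremu, and Henrik each take 11,000.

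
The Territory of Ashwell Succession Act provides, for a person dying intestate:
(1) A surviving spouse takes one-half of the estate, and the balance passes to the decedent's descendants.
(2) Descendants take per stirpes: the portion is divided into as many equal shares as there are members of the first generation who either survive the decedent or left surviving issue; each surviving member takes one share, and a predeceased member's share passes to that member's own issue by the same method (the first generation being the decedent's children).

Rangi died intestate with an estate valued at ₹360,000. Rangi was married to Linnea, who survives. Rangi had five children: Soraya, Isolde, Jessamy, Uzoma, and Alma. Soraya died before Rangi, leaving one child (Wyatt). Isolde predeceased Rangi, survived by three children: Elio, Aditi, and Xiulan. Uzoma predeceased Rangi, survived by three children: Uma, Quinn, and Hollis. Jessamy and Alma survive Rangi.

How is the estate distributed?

Linnea: ₹180,000; Wyatt: ₹36,000; Elio: ₹12,000; Aditi: ₹12,000; Xiulan: ₹12,000; Jessamy: ₹36,000; Uma: ₹12,000; Quinn: ₹12,000; Hollis: ₹12,000; Alma: ₹36,000

Linnea takes one-half of ₹360,000 = ₹180,000. The remaining ₹180,000 passes to the descendants.
The descendants' portion (₹180,000) is divided into 5 shares of ₹36,000: Jessamy and Alma each take ₹36,000; Soraya's ₹36,000 share passes to Soraya's issue; Isolde's ₹36,000 share passes to Isolde's issue; Uzoma's ₹36,000 share passes to Uzoma's issue.
Soraya's share (₹36,000) passes entirely to Wyatt.
Isolde's share (₹36,000) is divided into 3 shares of ₹12,000: Elio, Aditi, and Xiulan each take ₹12,000.
Uzoma's share (₹36,000) is divided into 3 shares of ₹12,000: Uma, Quinn, and Hollis each take ₹12,000.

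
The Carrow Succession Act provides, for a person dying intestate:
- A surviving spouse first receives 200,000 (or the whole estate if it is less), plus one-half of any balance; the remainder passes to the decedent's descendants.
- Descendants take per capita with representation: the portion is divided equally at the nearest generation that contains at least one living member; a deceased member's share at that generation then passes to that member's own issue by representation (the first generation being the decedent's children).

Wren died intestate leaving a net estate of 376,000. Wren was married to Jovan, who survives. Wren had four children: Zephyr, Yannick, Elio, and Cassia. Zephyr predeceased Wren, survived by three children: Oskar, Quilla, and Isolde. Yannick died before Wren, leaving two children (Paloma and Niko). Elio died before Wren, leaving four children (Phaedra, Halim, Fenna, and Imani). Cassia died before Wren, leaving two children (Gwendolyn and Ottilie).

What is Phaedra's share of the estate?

Phaedra receives 8,000.

Jovan first takes 200,000, leaving a balance of 176,000. Jovan then takes one-half of the balance (88,000), for a total of 288,000. The remaining 88,000 passes to the descendants.
No child survives, so the initial division is made at the grandchildren's generation.
The descendants' portion (88,000) is divided into 11 shares of 8,000: Oskar, Quilla, Isolde, Paloma, Niko, Phaedra, Halim, Fenna, Imani, Gwendolyn, and Ottilie each take 8,000.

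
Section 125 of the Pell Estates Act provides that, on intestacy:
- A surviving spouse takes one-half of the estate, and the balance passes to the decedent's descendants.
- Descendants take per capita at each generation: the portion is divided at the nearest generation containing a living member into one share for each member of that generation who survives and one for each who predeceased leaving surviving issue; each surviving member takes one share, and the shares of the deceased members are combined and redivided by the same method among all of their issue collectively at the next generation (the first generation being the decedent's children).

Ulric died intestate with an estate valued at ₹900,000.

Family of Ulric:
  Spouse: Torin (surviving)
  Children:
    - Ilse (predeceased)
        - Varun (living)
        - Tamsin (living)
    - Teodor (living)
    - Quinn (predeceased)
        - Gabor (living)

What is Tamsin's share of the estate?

Torin takes one-half of ₹900,000 = ₹450,000. The remaining ₹450,000 passes to the descendants.
The descendants' portion (₹450,000) is divided at the children's generation into 3 shares of ₹150,000. Teodor takes ₹150,000. The 2 shares of the deceased (Ilse and Quinn) are combined into a pool of ₹300,000.
That pool (₹300,000) is divided at the grandchildren's generation equally among Varun, Tamsin, and Gabor: ₹100,000 each.

Tamsin receives ₹100,000.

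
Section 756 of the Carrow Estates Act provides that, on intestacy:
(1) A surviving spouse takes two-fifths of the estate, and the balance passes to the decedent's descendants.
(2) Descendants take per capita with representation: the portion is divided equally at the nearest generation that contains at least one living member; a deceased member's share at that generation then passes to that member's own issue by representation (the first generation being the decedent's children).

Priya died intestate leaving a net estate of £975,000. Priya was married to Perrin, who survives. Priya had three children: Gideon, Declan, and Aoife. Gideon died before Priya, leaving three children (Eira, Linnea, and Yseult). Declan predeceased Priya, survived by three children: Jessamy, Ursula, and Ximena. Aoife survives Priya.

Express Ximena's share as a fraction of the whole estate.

Ximena receives 1/15 of the estate.

Perrin takes two-fifths of £975,000 = £390,000. The remaining £585,000 passes to the descendants.
The descendants' portion (£585,000) is divided into 3 shares of £195,000: Aoife takes £195,000; Gideon's £195,000 share passes to Gideon's issue; Declan's £195,000 share passes to Declan's issue.
Gideon's share (£195,000) is divided into 3 shares of £65,000: Eira, Linnea, and Yseult each take £65,000.
Declan's share (£195,000) is divided into 3 shares of £65,000: Jessamy, Ursula, and Ximena each take £65,000.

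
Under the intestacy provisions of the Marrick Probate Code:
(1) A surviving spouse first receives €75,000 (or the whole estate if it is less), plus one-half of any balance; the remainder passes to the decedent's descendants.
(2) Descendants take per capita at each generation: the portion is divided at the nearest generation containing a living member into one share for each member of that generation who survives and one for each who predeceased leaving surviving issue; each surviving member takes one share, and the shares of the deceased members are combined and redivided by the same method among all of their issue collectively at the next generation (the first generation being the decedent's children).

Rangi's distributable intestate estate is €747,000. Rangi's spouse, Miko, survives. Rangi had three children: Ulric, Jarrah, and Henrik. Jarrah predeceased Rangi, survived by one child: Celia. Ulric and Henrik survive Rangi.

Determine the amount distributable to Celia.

Celia receives €112,000.

Miko first takes €75,000, leaving a balance of €672,000. Miko then takes one-half of the balance (€336,000), for a total of €411,000. The remaining €336,000 passes to the descendants.
The descendants' portion (€336,000) is divided at the children's generation into 3 shares of €112,000. Ulric and Henrik each take €112,000. The remaining share for the deceased Jarrah (€112,000) is carried to the next generation.
That pool (€112,000) passes entirely to Celia, the sole taker at the grandchildren's generation.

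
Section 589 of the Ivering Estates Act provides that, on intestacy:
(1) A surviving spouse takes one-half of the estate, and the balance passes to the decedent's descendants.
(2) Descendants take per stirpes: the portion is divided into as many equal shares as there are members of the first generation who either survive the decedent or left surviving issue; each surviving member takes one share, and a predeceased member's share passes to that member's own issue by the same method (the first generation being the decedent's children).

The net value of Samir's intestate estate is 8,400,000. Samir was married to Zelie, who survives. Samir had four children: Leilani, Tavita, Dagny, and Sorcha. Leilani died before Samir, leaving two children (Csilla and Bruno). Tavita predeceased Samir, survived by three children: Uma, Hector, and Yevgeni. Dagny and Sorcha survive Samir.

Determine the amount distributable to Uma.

Uma receives 350,000.

Zelie takes one-half of 8,400,000 = 4,200,000. The remaining 4,200,000 passes to the descendants.
The descendants' portion (4,200,000) is divided into 4 shares of 1,050,000: Dagny and Sorcha each take 1,050,000; Leilani's 1,050,000 share passes to Leilani's issue; Tavita's 1,050,000 share passes to Tavita's issue.
Leilani's share (1,050,000) is divided into 2 shares of 525,000: Csilla and Bruno each take 525,000.
Tavita's share (1,050,000) is divided into 3 shares of 350,000: Uma, Hector, and Yevgeni each take 350,000.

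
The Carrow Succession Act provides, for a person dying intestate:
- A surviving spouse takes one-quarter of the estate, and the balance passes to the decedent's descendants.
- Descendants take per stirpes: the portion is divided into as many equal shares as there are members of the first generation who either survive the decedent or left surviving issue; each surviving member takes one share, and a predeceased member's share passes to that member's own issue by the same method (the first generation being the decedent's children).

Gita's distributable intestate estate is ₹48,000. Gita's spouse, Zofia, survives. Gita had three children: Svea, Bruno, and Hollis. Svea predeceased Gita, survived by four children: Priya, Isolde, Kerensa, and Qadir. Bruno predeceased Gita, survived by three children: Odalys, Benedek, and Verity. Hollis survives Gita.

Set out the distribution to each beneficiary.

Zofia takes one-quarter of ₹48,000 = ₹12,000. The remaining ₹36,000 passes to the descendants.
The descendants' portion (₹36,000) is divided into 3 shares of ₹12,000: Hollis takes ₹12,000; Svea's ₹12,000 share passes to Svea's issue; Bruno's ₹12,000 share passes to Bruno's issue.
Svea's share (₹12,000) is divided into 4 shares of ₹3,000: Priya, Isolde, Kerensa, and Qadir each take ₹3,000.
Bruno's share (₹12,000) is divided into 3 shares of ₹4,000: Odalys, Benedek, and Verity each take ₹4,000.

Zofia: ₹12,000; Priya: ₹3,000; Isolde: ₹3,000; Kerensa: ₹3,000; Qadir: ₹3,000; Odalys: ₹4,000; Benedek: ₹4,000; Verity: ₹4,000; Hollis: ₹12,000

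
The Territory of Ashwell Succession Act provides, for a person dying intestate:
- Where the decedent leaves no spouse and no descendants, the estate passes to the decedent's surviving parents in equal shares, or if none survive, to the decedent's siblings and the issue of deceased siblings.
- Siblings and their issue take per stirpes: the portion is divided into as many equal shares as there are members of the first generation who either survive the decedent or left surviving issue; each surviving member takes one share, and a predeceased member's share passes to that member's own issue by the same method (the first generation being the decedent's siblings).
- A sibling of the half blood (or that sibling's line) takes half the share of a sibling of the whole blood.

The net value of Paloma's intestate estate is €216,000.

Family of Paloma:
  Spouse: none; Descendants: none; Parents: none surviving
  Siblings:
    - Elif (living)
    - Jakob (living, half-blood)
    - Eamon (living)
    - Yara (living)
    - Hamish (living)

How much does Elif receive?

Elif receives €48,000.

The entire €216,000 passes to the siblings and their issue.
Counting each half-blood sibling's line as half a unit, there are 9/2 units in €216,000, so one unit is €48,000. Whole-blood lines (Elif, Eamon, Yara, and Hamish) take €48,000 each; half-blood lines (Jakob) take €24,000 each.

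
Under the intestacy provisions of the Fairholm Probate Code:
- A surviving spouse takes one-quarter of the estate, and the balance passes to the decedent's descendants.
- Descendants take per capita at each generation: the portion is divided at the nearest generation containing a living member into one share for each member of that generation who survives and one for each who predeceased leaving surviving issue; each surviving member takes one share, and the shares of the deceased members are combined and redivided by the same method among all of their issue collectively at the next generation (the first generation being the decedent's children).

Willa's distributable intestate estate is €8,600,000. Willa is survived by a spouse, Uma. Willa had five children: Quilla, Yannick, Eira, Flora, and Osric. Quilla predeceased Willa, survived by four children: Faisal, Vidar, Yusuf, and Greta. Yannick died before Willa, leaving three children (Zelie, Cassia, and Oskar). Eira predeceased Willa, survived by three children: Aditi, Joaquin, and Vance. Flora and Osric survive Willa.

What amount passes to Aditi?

Aditi receives €387,000.

Uma takes one-quarter of €8,600,000 = €2,150,000. The remaining €6,450,000 passes to the descendants.
The descendants' portion (€6,450,000) is divided at the children's generation into 5 shares of €1,290,000. Flora and Osric each take €1,290,000. The 3 shares of the deceased (Quilla, Yannick, and Eira) are combined into a pool of €3,870,000.
That pool (€3,870,000) is divided at the grandchildren's generation equally among Faisal, Vidar, Yusuf, Greta, Zelie, Cassia, Oskar, Aditi, Joaquin, and Vance: €387,000 each.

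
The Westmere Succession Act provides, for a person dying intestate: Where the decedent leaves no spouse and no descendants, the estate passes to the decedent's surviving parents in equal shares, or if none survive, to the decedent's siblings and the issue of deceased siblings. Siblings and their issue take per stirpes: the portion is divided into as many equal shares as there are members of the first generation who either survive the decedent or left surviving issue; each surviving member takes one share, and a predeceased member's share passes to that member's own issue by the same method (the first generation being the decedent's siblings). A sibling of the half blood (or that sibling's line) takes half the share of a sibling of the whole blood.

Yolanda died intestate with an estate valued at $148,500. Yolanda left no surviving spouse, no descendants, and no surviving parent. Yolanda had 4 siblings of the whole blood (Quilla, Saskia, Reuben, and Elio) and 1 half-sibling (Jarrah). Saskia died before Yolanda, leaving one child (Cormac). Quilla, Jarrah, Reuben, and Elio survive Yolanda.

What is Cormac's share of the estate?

Cormac receives $33,000.

The entire $148,500 passes to the siblings and their issue.
Counting each half-blood sibling's line as half a unit, there are 9/2 units in $148,500, so one unit is $33,000. Whole-blood lines (Quilla, Saskia, Reuben, and Elio) take $33,000 each; half-blood lines (Jarrah) take $16,500 each.
Saskia's share ($33,000) passes entirely to Cormac.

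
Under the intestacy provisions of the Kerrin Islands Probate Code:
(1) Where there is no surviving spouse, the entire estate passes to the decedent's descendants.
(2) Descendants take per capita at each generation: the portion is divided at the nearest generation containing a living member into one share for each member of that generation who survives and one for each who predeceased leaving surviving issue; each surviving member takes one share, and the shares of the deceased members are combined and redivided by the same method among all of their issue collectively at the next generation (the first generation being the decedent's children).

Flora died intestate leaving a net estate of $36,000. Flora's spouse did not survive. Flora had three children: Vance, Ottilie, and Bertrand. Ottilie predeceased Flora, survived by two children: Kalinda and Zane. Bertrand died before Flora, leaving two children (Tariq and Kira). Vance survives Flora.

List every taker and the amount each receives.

Vance: $12,000; Kalinda: $6,000; Zane: $6,000; Tariq: $6,000; Kira: $6,000

The entire $36,000 passes to the descendants.
That amount ($36,000) is divided at the children's generation into 3 shares of $12,000. Vance takes $12,000. The 2 shares of the deceased (Ottilie and Bertrand) are combined into a pool of $24,000.
That pool ($24,000) is divided at the grandchildren's generation equally among Kalinda, Zane, Tariq, and Kira: $6,000 each.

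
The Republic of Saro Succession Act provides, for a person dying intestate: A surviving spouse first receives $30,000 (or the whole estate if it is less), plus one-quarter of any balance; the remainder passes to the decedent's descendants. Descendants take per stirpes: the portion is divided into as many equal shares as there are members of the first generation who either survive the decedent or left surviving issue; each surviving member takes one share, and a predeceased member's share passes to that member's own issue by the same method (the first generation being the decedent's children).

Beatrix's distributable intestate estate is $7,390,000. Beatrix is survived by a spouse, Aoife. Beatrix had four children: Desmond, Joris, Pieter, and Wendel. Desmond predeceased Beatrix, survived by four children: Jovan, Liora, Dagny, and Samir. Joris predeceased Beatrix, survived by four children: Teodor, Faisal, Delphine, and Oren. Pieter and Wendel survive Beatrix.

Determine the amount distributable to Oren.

Aoife first takes $30,000, leaving a balance of $7,360,000. Aoife then takes one-quarter of the balance ($1,840,000), for a total of $1,870,000. The remaining $5,520,000 passes to the descendants.
The descendants' portion ($5,520,000) is divided into 4 shares of $1,380,000: Pieter and Wendel each take $1,380,000; Desmond's $1,380,000 share passes to Desmond's issue; Joris's $1,380,000 share passes to Joris's issue.
Desmond's share ($1,380,000) is divided into 4 shares of $345,000: Jovan, Liora, Dagny, and Samir each take $345,000.
Joris's share ($1,380,000) is divided into 4 shares of $345,000: Teodor, Faisal, Delphine, and Oren each take $345,000.

Oren receives $345,000.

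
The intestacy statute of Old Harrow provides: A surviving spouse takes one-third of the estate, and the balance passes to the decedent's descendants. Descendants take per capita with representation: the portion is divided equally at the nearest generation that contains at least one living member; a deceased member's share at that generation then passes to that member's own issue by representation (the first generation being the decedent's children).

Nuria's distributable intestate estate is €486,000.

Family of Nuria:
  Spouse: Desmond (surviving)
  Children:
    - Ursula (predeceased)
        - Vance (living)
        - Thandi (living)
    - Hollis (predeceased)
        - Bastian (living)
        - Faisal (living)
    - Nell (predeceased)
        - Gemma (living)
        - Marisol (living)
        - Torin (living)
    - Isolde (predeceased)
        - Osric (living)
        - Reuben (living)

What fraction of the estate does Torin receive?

Desmond takes one-third of €486,000 = €162,000. The remaining €324,000 passes to the descendants.
No child survives, so the initial division is made at the grandchildren's generation.
The descendants' portion (€324,000) is divided into 9 shares of €36,000: Vance, Thandi, Bastian, Faisal, Gemma, Marisol, Torin, Osric, and Reuben each take €36,000.

Torin receives 2/27 of the estate.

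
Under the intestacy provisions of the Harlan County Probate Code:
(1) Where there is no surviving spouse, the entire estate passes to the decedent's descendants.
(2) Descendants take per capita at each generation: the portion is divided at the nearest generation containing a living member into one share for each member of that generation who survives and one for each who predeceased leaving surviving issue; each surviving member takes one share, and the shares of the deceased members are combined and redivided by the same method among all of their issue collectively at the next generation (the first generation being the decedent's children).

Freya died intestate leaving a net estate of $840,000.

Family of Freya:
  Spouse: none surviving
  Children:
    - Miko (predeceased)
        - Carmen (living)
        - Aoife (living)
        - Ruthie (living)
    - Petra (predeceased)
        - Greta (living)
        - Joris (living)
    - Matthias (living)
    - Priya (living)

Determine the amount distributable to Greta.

The entire $840,000 passes to the descendants.
That amount ($840,000) is divided at the children's generation into 4 shares of $210,000. Matthias and Priya each take $210,000. The 2 shares of the deceased (Miko and Petra) are combined into a pool of $420,000.
That pool ($420,000) is divided at the grandchildren's generation equally among Carmen, Aoife, Ruthie, Greta, and Joris: $84,000 each.

Greta receives $84,000.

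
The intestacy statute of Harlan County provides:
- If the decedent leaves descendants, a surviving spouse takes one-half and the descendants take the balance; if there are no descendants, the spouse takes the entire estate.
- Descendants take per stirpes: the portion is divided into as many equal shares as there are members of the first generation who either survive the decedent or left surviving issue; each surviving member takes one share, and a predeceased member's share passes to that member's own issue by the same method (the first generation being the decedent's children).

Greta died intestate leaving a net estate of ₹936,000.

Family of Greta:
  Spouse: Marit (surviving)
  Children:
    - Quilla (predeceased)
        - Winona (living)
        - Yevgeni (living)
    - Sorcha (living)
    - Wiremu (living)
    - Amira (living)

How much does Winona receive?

Winona receives ₹58,500.

Marit takes one-half of ₹936,000 = ₹468,000. The remaining ₹468,000 passes to the descendants.
The descendants' portion (₹468,000) is divided into 4 shares of ₹117,000: Sorcha, Wiremu, and Amira each take ₹117,000; Quilla's ₹117,000 share passes to Quilla's issue.
Quilla's share (₹117,000) is divided into 2 shares of ₹58,500: Winona and Yevgeni each take ₹58,500.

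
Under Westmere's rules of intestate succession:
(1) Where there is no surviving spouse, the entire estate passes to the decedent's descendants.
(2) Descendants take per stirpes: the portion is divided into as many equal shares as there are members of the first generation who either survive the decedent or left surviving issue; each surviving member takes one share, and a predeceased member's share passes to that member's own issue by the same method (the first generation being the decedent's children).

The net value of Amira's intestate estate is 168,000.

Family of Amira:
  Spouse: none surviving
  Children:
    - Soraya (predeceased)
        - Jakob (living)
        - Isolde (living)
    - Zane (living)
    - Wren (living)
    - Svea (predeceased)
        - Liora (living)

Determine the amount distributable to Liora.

The entire 168,000 passes to the descendants.
That amount (168,000) is divided into 4 shares of 42,000: Zane and Wren each take 42,000; Soraya's 42,000 share passes to Soraya's issue; Svea's 42,000 share passes to Svea's issue.
Soraya's share (42,000) is divided into 2 shares of 21,000: Jakob and Isolde each take 21,000.
Svea's share (42,000) passes entirely to Liora.

Liora receives 42,000.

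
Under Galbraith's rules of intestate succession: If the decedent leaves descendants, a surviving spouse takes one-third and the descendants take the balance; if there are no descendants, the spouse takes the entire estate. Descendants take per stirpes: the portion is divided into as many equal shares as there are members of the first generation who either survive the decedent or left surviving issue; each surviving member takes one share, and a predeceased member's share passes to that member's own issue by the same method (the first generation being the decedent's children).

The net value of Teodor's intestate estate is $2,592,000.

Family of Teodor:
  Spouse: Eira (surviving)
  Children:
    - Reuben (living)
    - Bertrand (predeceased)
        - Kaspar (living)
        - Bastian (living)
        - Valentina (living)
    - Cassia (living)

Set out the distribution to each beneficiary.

Eira: $864,000; Reuben: $576,000; Kaspar: $192,000; Bastian: $192,000; Valentina: $192,000; Cassia: $576,000

Eira takes one-third of $2,592,000 = $864,000. The remaining $1,728,000 passes to the descendants.
The descendants' portion ($1,728,000) is divided into 3 shares of $576,000: Reuben and Cassia each take $576,000; Bertrand's $576,000 share passes to Bertrand's issue.
Bertrand's share ($576,000) is divided into 3 shares of $192,000: Kaspar, Bastian, and Valentina each take $192,000.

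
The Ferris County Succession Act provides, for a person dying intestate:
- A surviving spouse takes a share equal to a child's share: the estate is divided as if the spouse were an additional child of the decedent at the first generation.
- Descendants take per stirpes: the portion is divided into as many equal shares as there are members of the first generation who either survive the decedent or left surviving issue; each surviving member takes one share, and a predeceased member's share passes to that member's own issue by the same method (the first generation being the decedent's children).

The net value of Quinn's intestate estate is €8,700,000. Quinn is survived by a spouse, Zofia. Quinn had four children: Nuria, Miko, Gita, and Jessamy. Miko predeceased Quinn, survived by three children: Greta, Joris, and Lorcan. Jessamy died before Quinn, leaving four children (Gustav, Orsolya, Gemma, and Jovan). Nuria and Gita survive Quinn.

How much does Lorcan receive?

The spouse counts as an additional share at the children's level, so there are 5 primary shares of €1,740,000. Zofia takes one such share (€1,740,000).
The children's combined portion (€6,960,000) is divided into 4 shares of €1,740,000: Nuria and Gita each take €1,740,000; Miko's €1,740,000 share passes to Miko's issue; Jessamy's €1,740,000 share passes to Jessamy's issue.
Miko's share (€1,740,000) is divided into 3 shares of €580,000: Greta, Joris, and Lorcan each take €580,000.
Jessamy's share (€1,740,000) is divided into 4 shares of €435,000: Gustav, Orsolya, Gemma, and Jovan each take €435,000.

Lorcan receives €580,000.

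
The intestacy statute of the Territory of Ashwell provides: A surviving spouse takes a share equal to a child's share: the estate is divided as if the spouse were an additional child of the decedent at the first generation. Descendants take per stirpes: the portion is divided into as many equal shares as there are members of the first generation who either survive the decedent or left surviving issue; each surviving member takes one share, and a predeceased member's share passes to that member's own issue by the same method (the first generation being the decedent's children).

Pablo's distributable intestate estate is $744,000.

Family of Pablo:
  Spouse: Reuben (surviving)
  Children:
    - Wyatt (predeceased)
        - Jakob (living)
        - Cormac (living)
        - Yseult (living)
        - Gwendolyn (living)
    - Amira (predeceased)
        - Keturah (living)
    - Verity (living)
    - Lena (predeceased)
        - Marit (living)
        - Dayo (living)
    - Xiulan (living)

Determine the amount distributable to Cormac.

The spouse counts as an additional share at the children's level, so there are 6 primary shares of $124,000. Reuben takes one such share ($124,000).
The children's combined portion ($620,000) is divided into 5 shares of $124,000: Verity and Xiulan each take $124,000; Wyatt's $124,000 share passes to Wyatt's issue; Amira's $124,000 share passes to Amira's issue; Lena's $124,000 share passes to Lena's issue.
Wyatt's share ($124,000) is divided into 4 shares of $31,000: Jakob, Cormac, Yseult, and Gwendolyn each take $31,000.
Amira's share ($124,000) passes entirely to Keturah.
Lena's share ($124,000) is divided into 2 shares of $62,000: Marit and Dayo each take $62,000.

Cormac receives $31,000.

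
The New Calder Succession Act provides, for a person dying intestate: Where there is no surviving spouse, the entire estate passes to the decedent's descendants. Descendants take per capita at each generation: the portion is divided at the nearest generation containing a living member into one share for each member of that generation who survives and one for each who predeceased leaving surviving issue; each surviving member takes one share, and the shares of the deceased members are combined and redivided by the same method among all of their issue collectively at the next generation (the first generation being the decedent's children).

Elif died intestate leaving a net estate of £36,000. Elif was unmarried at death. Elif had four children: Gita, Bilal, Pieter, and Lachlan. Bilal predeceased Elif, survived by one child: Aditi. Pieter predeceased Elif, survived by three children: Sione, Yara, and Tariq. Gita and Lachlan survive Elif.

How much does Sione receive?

The entire £36,000 passes to the descendants.
That amount (£36,000) is divided at the children's generation into 4 shares of £9,000. Gita and Lachlan each take £9,000. The 2 shares of the deceased (Bilal and Pieter) are combined into a pool of £18,000.
That pool (£18,000) is divided at the grandchildren's generation equally among Aditi, Sione, Yara, and Tariq: £4,500 each.

Sione receives £4,500.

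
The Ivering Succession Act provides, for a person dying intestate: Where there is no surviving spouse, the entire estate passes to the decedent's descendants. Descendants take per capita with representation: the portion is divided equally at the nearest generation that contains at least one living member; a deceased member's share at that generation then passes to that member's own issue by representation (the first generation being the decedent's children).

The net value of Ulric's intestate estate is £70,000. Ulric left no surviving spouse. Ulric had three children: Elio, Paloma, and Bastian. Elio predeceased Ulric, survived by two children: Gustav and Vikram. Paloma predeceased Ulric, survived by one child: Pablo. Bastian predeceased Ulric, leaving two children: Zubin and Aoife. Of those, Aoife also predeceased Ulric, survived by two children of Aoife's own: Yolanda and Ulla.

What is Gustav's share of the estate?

The entire £70,000 passes to the descendants.
No child survives, so the initial division is made at the grandchildren's generation.
That amount (£70,000) is divided into 5 shares of £14,000: Gustav, Vikram, Pablo, and Zubin each take £14,000; Aoife's £14,000 share passes to Aoife's issue.
Aoife's share (£14,000) is divided into 2 shares of £7,000: Yolanda and Ulla each take £7,000.

Gustav receives £14,000.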